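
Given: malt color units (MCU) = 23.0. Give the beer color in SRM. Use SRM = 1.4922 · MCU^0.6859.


SRM = 1.4922 · 23.0^0.6859

12.8185 SRM


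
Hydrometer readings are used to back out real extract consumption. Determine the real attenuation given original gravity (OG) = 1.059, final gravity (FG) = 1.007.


AA = (OG−FG)/(OG−1)·100;  RA = AA·0.8192
AA = (1.059 − 1.007)/(1.059 − 1)·100 = 88.1356
RA = 88.1356·0.8192

72.2007 %


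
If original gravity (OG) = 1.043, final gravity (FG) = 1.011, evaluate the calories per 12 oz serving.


ABW = (OG−FG)·131.25·0.79/FG;  °P = 259 − 259/SG (for OG→OE and FG→AE);  RE = 0.1808·OE + 0.8192·AE;  Cal = (6.9·ABW + 4·(RE−0.1))·FG·3.55
ABW = (1.043 − 1.011)·131.25·0.79/1.011 = 3.2819
OE = 259 − 259/1.043 = 10.6779 °P
AE = 259 − 259/1.011 = 2.8180 °P
RE = 0.1808·10.6779 + 0.8192·2.8180 = 4.2391 °P
Cal = (6.9·3.2819 + 4·(4.2391−0.1))·1.011·3.55

140.6956 kcal


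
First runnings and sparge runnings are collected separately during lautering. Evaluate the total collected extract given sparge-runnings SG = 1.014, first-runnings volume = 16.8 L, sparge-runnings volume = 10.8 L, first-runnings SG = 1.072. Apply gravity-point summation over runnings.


total = Σ (SG_i − 1)·1000·V_i
first = (1.072 − 1)·1000·16.8 = 1209.6000
sparge = (1.014 − 1)·1000·10.8 = 151.2000
total = 1209.6000 + 151.2000

1360.8000 gravity·L


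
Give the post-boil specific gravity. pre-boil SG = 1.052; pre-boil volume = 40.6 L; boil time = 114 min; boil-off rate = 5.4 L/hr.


V_post = V_pre − rate·(t/60);  SG_post = 1 + (SG_pre−1)·V_pre/V_post
V_post = 40.6 − 5.4·(114/60) = 30.3400
SG_post = 1 + (1.052 − 1)·40.6/30.3400

1.0696


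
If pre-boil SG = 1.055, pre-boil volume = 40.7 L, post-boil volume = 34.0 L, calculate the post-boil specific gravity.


SG_post = 1 + (SG_pre − 1)·V_pre/V_post
pts_pre = (1.055 − 1)·1000 = 55.0000
pts_post = 55.0000·40.7/34.0 = 65.8382
SG_post = 1 + 65.8382/1000

1.0658


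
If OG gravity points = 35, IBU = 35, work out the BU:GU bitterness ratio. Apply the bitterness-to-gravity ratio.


BU:GU = IBU / OG_points
BU:GU = 35 / 35

1.0000


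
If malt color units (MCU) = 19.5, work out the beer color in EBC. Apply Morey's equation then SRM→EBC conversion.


SRM = 1.4922·MCU^0.6859;  EBC = SRM·1.97
SRM = 1.4922·19.5^0.6859 = 11.4462
EBC = 11.4462·1.97

22.5490 EBC


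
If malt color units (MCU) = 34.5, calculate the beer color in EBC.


SRM = 1.4922·MCU^0.6859;  EBC = SRM·1.97
SRM = 1.4922·34.5^0.6859 = 16.9284
EBC = 16.9284·1.97

33.3490 EBC


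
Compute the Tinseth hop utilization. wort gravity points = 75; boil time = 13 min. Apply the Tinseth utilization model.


U = 1.65·0.000125^(GP/1000) · (1 − e^(−0.04·t))/4.15
bigness = 1.65·0.000125^(75/1000) = 0.8409
boil_factor = (1 − e^(−0.04·13))/4.15 = 0.0977
U = 0.8409 · 0.0977

0.0822


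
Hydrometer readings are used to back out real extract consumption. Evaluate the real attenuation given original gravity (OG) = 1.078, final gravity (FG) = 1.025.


AA = (OG−FG)/(OG−1)·100;  RA = AA·0.8192
AA = (1.078 − 1.025)/(1.078 − 1)·100 = 67.9487
RA = 67.9487·0.8192

55.6636 %


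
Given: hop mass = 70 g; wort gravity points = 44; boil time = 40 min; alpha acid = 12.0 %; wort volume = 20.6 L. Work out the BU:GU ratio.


U = 1.65·0.000125^(GP/1000)·(1−e^(−0.04t))/4.15;  IBU = (α/100)·m·U·1000/V;  BU:GU = IBU/GP
U = 1.65·0.000125^(44/1000)·(1−e^(−0.04·40))/4.15 = 0.2137
IBU = (12.0/100)·70·0.2137·1000/20.6 = 87.1307
BU:GU = 87.1307/44

1.9802


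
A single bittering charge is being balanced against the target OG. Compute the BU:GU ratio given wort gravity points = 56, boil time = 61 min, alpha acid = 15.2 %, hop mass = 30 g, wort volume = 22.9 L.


U = 1.65·0.000125^(GP/1000)·(1−e^(−0.04t))/4.15;  IBU = (α/100)·m·U·1000/V;  BU:GU = IBU/GP
U = 1.65·0.000125^(56/1000)·(1−e^(−0.04·61))/4.15 = 0.2194
IBU = (15.2/100)·30·0.2194·1000/22.9 = 43.6904
BU:GU = 43.6904/56

0.7802


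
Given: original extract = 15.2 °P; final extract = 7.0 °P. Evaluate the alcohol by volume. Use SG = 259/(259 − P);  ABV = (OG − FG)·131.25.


OG = 259/(259 − 15.2) = 1.0623
FG = 259/(259 − 7.0) = 1.0278
ABV = (1.0623 − 1.0278)·131.25

4.5371 % ABV


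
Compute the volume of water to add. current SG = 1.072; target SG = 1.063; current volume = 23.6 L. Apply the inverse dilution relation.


V_water = V·((SG_curr − 1)/(SG_target − 1) − 1)
V_water = 23.6·((1.072 − 1)/(1.063 − 1) − 1)

3.3714 L


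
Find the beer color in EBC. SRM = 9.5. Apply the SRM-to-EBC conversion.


EBC = SRM · 1.97
EBC = 9.5 · 1.97

18.7150 EBC


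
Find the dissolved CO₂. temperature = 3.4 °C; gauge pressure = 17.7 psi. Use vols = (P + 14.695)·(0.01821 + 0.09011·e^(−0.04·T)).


vols = (17.7 + 14.695)·(0.01821 + 0.09011·e^(−0.04·3.4))

3.1378 volumes


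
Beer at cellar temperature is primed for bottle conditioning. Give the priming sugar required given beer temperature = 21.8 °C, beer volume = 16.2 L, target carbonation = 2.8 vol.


residual = 14.695·(0.01821 + 0.09011·e^(−0.04·T));  sugar = (target − residual)·4.0·V
residual = 14.695·(0.01821 + 0.09011·e^(−0.04·21.8)) = 0.8212
sugar = (2.8 − 0.8212)·4.0·16.2

128.2231 g


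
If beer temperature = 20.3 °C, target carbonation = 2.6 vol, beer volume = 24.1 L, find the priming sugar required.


residual = 14.695·(0.01821 + 0.09011·e^(−0.04·T));  sugar = (target − residual)·4.0·V
residual = 14.695·(0.01821 + 0.09011·e^(−0.04·20.3)) = 0.8555
sugar = (2.6 − 0.8555)·4.0·24.1

168.1712 g


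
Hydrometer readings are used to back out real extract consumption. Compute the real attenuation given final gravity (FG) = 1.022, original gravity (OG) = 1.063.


AA = (OG−FG)/(OG−1)·100;  RA = AA·0.8192
AA = (1.063 − 1.022)/(1.063 − 1)·100 = 65.0794
RA = 65.0794·0.8192

53.3130 %


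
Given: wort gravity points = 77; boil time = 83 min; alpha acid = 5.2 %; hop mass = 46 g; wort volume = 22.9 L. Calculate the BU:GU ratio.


U = 1.65·0.000125^(GP/1000)·(1−e^(−0.04t))/4.15;  IBU = (α/100)·m·U·1000/V;  BU:GU = IBU/GP
U = 1.65·0.000125^(77/1000)·(1−e^(−0.04·83))/4.15 = 0.1918
IBU = (5.2/100)·46·0.1918·1000/22.9 = 20.0370
BU:GU = 20.0370/77

0.2602


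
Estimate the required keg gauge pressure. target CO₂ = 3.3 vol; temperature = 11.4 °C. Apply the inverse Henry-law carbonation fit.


psi = vols/(0.01821 + 0.09011·e^(−0.04·T)) − 14.695
psi = 3.3/(0.01821 + 0.09011·e^(−0.04·11.4)) − 14.695

29.1163 psi


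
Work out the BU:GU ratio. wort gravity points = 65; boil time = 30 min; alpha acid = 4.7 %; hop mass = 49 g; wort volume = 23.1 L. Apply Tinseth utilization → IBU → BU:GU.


U = 1.65·0.000125^(GP/1000)·(1−e^(−0.04t))/4.15;  IBU = (α/100)·m·U·1000/V;  BU:GU = IBU/GP
U = 1.65·0.000125^(65/1000)·(1−e^(−0.04·30))/4.15 = 0.1549
IBU = (4.7/100)·49·0.1549·1000/23.1 = 15.4445
BU:GU = 15.4445/65

0.2376


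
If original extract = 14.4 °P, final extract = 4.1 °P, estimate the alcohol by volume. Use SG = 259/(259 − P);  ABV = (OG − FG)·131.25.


OG = 259/(259 − 14.4) = 1.0589
FG = 259/(259 − 4.1) = 1.0161
ABV = (1.0589 − 1.0161)·131.25

5.6158 % ABV


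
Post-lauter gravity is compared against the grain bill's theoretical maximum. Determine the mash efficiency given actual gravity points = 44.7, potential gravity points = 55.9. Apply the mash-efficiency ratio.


efficiency = actual / potential × 100
efficiency = 44.7 / 55.9 × 100

79.9642 %


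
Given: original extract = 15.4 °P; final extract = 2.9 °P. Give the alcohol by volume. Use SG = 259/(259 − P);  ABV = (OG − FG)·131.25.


OG = 259/(259 − 15.4) = 1.0632
FG = 259/(259 − 2.9) = 1.0113
ABV = (1.0632 − 1.0113)·131.25

6.8112 % ABV


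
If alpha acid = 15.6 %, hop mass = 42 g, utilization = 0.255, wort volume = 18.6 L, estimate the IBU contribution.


IBU = (α/100)·mass·U·1000 / V
IBU = (15.6/100)·42·0.255·1000 / 18.6

89.8258 IBU


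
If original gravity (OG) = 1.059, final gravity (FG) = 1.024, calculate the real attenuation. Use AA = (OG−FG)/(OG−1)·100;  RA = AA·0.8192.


AA = (1.059 − 1.024)/(1.059 − 1)·100 = 59.3220
RA = 59.3220·0.8192

48.5966 %


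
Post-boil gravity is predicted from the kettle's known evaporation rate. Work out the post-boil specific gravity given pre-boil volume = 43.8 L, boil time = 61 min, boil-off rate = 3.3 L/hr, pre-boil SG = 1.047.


V_post = V_pre − rate·(t/60);  SG_post = 1 + (SG_pre−1)·V_pre/V_post
V_post = 43.8 − 3.3·(61/60) = 40.4450
SG_post = 1 + (1.047 − 1)·43.8/40.4450

1.0509


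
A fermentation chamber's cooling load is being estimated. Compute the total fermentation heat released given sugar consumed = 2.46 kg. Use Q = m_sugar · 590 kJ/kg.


Q = 2.46 · 590

1451.4000 kJ


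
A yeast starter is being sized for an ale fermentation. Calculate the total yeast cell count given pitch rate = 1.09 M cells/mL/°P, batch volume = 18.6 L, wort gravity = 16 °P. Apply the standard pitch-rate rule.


cells (billions) = rate · V_L · °P
cells = 1.09 · 18.6 · 16

324.3840 billion cells


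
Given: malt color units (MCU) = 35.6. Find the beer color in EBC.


SRM = 1.4922·MCU^0.6859;  EBC = SRM·1.97
SRM = 1.4922·35.6^0.6859 = 17.2968
EBC = 17.2968·1.97

34.0748 EBC


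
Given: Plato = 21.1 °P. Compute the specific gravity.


SG = 259/(259 − P)
SG = 259/(259 − 21.1)

1.0887


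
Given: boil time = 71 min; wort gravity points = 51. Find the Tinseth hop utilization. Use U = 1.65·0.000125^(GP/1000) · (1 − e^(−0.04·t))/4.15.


bigness = 1.65·0.000125^(51/1000) = 1.0433
boil_factor = (1 − e^(−0.04·71))/4.15 = 0.2269
U = 1.0433 · 0.2269

0.2367


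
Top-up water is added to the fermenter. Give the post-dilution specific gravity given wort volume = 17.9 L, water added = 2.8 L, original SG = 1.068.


SG_new = 1 + (SG_old − 1)·V_old/(V_old + V_water)
pts = (1.068 − 1)·1000·17.9/(17.9 + 2.8) = 58.8019
SG_new = 1 + 58.8019/1000

1.0588


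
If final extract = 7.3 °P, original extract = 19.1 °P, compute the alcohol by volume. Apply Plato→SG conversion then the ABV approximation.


SG = 259/(259 − P);  ABV = (OG − FG)·131.25
OG = 259/(259 − 19.1) = 1.0796
FG = 259/(259 − 7.3) = 1.0290
ABV = (1.0796 − 1.0290)·131.25

6.6431 % ABV


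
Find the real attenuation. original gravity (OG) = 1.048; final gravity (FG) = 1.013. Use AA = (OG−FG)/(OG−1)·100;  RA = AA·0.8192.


AA = (1.048 − 1.013)/(1.048 − 1)·100 = 72.9167
RA = 72.9167·0.8192

59.7333 %


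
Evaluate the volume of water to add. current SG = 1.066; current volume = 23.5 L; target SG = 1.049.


V_water = V·((SG_curr − 1)/(SG_target − 1) − 1)
V_water = 23.5·((1.066 − 1)/(1.049 − 1) − 1)

8.1531 L


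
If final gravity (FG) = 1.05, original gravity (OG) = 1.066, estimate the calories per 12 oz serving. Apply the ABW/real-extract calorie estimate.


ABW = (OG−FG)·131.25·0.79/FG;  °P = 259 − 259/SG (for OG→OE and FG→AE);  RE = 0.1808·OE + 0.8192·AE;  Cal = (6.9·ABW + 4·(RE−0.1))·FG·3.55
ABW = (1.066 − 1.05)·131.25·0.79/1.05 = 1.5800
OE = 259 − 259/1.066 = 16.0356 °P
AE = 259 − 259/1.05 = 12.3333 °P
RE = 0.1808·16.0356 + 0.8192·12.3333 = 13.0027 °P
Cal = (6.9·1.5800 + 4·(13.0027−0.1))·1.05·3.55

233.0166 kcal


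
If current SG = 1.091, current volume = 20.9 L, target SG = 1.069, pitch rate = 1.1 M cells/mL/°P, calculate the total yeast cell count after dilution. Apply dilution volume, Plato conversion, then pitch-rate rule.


V_w = V·((SG_c−1)/(SG_t−1)−1);  °P = 259 − 259/SG_t;  cells = rate·(V+V_w)·°P
V_w = 20.9·((1.091−1)/(1.069−1)−1) = 6.6638
V_final = 20.9 + 6.6638 = 27.5638
°P = 259 − 259/1.069 = 16.7175
cells = 1.1·27.5638·16.7175

506.8768 billion cells


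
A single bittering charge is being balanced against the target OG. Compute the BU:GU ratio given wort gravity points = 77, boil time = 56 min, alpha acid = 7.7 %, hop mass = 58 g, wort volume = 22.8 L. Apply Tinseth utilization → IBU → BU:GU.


U = 1.65·0.000125^(GP/1000)·(1−e^(−0.04t))/4.15;  IBU = (α/100)·m·U·1000/V;  BU:GU = IBU/GP
U = 1.65·0.000125^(77/1000)·(1−e^(−0.04·56))/4.15 = 0.1778
IBU = (7.7/100)·58·0.1778·1000/22.8 = 34.8335
BU:GU = 34.8335/77

0.4524


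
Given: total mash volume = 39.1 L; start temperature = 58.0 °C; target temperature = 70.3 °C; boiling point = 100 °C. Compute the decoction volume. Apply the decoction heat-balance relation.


V_dec = V_total·(T_target − T_start)/(T_boil − T_start)
V_dec = 39.1·(70.3 − 58.0)/(100 − 58.0)

11.4507 L


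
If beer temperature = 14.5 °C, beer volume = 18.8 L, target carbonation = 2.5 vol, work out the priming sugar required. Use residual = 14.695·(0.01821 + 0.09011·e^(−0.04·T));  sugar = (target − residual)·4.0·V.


residual = 14.695·(0.01821 + 0.09011·e^(−0.04·14.5)) = 1.0090
sugar = (2.5 − 1.0090)·4.0·18.8

112.1236 g


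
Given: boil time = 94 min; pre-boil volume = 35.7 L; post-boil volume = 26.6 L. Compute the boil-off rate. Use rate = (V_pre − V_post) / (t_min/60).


rate = (35.7 − 26.6) / (94/60)

5.8085 L/hr


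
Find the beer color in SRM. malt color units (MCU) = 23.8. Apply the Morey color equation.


SRM = 1.4922 · MCU^0.6859
SRM = 1.4922 · 23.8^0.6859

13.1226 SRM


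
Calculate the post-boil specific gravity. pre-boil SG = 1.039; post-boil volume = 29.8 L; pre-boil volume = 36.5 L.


SG_post = 1 + (SG_pre − 1)·V_pre/V_post
pts_pre = (1.039 − 1)·1000 = 39.0000
pts_post = 39.0000·36.5/29.8 = 47.7685
SG_post = 1 + 47.7685/1000

1.0478


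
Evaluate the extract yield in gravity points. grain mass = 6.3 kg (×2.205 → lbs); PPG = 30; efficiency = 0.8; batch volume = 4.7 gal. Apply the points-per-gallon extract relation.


points = lbs × PPG × eff / vol
lbs = 6.3 × 2.205 = 13.8915
points = 13.8915 × 30 × 0.8 / 4.7

70.9353 points


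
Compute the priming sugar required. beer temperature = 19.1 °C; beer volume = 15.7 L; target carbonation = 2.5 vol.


residual = 14.695·(0.01821 + 0.09011·e^(−0.04·T));  sugar = (target − residual)·4.0·V
residual = 14.695·(0.01821 + 0.09011·e^(−0.04·19.1)) = 0.8844
sugar = (2.5 − 0.8844)·4.0·15.7

101.4602 g


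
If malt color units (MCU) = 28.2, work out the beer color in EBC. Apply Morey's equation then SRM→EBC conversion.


SRM = 1.4922·MCU^0.6859;  EBC = SRM·1.97
SRM = 1.4922·28.2^0.6859 = 14.7419
EBC = 14.7419·1.97

29.0415 EBC


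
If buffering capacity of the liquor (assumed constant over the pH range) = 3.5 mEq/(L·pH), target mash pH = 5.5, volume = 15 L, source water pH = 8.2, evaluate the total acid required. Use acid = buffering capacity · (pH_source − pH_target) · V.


acid = 3.5 · (8.2 − 5.5) · 15

141.7500 mEq


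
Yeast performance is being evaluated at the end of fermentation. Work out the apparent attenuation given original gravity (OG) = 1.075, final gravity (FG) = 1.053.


AA = (OG − FG)/(OG − 1) · 100
AA = (1.075 − 1.053)/(1.075 − 1) · 100

29.3333 %


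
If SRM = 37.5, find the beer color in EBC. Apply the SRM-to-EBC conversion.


EBC = SRM · 1.97
EBC = 37.5 · 1.97

73.8750 EBC


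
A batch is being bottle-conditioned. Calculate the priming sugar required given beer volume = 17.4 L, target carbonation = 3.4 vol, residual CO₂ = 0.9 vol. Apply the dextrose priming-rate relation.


sugar = (target − residual)·4.0·V
sugar = (3.4 − 0.9)·4.0·17.4

174.0000 g


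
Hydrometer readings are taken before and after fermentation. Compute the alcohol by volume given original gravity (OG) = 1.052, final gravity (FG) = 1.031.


ABV = (OG − FG) · 131.25
ABV = (1.052 − 1.031) · 131.25

2.7563 % ABV


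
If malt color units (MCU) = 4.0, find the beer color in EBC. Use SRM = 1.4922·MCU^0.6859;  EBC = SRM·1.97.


SRM = 1.4922·4.0^0.6859 = 3.8617
EBC = 3.8617·1.97

7.6076 EBC


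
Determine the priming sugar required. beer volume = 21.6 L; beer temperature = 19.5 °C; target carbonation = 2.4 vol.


residual = 14.695·(0.01821 + 0.09011·e^(−0.04·T));  sugar = (target − residual)·4.0·V
residual = 14.695·(0.01821 + 0.09011·e^(−0.04·19.5)) = 0.8746
sugar = (2.4 − 0.8746)·4.0·21.6

131.7944 g


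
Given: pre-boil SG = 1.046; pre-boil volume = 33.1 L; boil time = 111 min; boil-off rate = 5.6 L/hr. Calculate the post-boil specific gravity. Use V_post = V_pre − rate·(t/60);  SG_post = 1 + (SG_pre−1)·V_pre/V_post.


V_post = 33.1 − 5.6·(111/60) = 22.7400
SG_post = 1 + (1.046 − 1)·33.1/22.7400

1.0670


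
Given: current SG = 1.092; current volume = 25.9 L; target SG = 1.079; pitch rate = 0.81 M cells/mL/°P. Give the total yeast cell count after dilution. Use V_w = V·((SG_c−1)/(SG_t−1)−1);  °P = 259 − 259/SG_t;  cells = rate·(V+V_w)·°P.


V_w = 25.9·((1.092−1)/(1.079−1)−1) = 4.2620
V_final = 25.9 + 4.2620 = 30.1620
°P = 259 − 259/1.079 = 18.9629
cells = 0.81·30.1620·18.9629

463.2879 billion cells


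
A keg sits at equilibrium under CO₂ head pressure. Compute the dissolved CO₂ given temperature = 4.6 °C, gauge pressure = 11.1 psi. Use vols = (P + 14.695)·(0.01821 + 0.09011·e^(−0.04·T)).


vols = (11.1 + 14.695)·(0.01821 + 0.09011·e^(−0.04·4.6))

2.4035 volumes


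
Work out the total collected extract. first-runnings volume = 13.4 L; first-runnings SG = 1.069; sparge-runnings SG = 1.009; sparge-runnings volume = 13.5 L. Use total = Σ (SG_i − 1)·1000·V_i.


first = (1.069 − 1)·1000·13.4 = 924.6000
sparge = (1.009 − 1)·1000·13.5 = 121.5000
total = 924.6000 + 121.5000

1046.1000 gravity·L


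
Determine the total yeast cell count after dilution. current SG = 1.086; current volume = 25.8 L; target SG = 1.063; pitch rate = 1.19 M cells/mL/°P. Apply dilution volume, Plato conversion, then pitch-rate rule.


V_w = V·((SG_c−1)/(SG_t−1)−1);  °P = 259 − 259/SG_t;  cells = rate·(V+V_w)·°P
V_w = 25.8·((1.086−1)/(1.063−1)−1) = 9.4190
V_final = 25.8 + 9.4190 = 35.2190
°P = 259 − 259/1.063 = 15.3500
cells = 1.19·35.2190·15.3500

643.3268 billion cells


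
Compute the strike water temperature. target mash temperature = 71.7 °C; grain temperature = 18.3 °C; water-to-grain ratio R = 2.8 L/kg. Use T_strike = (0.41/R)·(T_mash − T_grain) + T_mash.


T_strike = (0.41/2.8)·(71.7 − 18.3) + 71.7

79.5193 °C


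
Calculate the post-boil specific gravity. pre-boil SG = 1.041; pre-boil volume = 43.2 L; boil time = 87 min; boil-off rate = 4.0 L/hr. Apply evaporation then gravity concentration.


V_post = V_pre − rate·(t/60);  SG_post = 1 + (SG_pre−1)·V_pre/V_post
V_post = 43.2 − 4.0·(87/60) = 37.4000
SG_post = 1 + (1.041 − 1)·43.2/37.4000

1.0474


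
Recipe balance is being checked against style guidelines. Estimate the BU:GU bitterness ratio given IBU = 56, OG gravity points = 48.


BU:GU = IBU / OG_points
BU:GU = 56 / 48

1.1667


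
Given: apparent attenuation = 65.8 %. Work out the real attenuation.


RA = AA · 0.8192
RA = 65.8 · 0.8192

53.9034 %


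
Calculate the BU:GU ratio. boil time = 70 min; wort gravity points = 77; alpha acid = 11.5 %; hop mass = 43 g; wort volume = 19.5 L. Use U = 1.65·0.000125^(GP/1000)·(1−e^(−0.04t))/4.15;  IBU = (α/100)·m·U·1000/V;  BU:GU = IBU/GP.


U = 1.65·0.000125^(77/1000)·(1−e^(−0.04·70))/4.15 = 0.1869
IBU = (11.5/100)·43·0.1869·1000/19.5 = 47.4005
BU:GU = 47.4005/77

0.6156


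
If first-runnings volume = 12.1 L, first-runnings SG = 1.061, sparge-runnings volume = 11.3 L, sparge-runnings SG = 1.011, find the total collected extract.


total = Σ (SG_i − 1)·1000·V_i
first = (1.061 − 1)·1000·12.1 = 738.1000
sparge = (1.011 − 1)·1000·11.3 = 124.3000
total = 738.1000 + 124.3000

862.4000 gravity·L


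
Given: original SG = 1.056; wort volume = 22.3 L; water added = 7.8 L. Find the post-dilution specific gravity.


SG_new = 1 + (SG_old − 1)·V_old/(V_old + V_water)
pts = (1.056 − 1)·1000·22.3/(22.3 + 7.8) = 41.4884
SG_new = 1 + 41.4884/1000

1.0415


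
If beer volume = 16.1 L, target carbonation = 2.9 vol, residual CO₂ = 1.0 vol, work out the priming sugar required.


sugar = (target − residual)·4.0·V
sugar = (2.9 − 1.0)·4.0·16.1

122.3600 g


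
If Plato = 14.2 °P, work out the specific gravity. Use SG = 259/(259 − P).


SG = 259/(259 − 14.2)

1.0580


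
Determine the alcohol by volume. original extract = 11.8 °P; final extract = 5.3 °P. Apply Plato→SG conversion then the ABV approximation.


SG = 259/(259 − P);  ABV = (OG − FG)·131.25
OG = 259/(259 − 11.8) = 1.0477
FG = 259/(259 − 5.3) = 1.0209
ABV = (1.0477 − 1.0209)·131.25

3.5233 % ABV


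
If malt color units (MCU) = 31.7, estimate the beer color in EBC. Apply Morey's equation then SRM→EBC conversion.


SRM = 1.4922·MCU^0.6859;  EBC = SRM·1.97
SRM = 1.4922·31.7^0.6859 = 15.9736
EBC = 15.9736·1.97

31.4680 EBC


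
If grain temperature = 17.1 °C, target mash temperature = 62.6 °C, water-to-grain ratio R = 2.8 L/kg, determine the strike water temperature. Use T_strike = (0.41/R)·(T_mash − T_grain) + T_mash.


T_strike = (0.41/2.8)·(62.6 − 17.1) + 62.6

69.2625 °C


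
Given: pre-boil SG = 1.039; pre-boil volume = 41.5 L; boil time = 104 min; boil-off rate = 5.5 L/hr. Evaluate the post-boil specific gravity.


V_post = V_pre − rate·(t/60);  SG_post = 1 + (SG_pre−1)·V_pre/V_post
V_post = 41.5 − 5.5·(104/60) = 31.9667
SG_post = 1 + (1.039 − 1)·41.5/31.9667

1.0506


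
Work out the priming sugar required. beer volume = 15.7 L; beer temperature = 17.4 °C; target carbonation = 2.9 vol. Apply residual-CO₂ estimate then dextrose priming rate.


residual = 14.695·(0.01821 + 0.09011·e^(−0.04·T));  sugar = (target − residual)·4.0·V
residual = 14.695·(0.01821 + 0.09011·e^(−0.04·17.4)) = 0.9278
sugar = (2.9 − 0.9278)·4.0·15.7

123.8546 g


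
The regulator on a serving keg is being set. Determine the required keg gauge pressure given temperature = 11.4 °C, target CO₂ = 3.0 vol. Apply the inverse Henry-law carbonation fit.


psi = vols/(0.01821 + 0.09011·e^(−0.04·T)) − 14.695
psi = 3.0/(0.01821 + 0.09011·e^(−0.04·11.4)) − 14.695

25.1335 psi


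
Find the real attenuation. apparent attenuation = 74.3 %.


RA = AA · 0.8192
RA = 74.3 · 0.8192

60.8666 %


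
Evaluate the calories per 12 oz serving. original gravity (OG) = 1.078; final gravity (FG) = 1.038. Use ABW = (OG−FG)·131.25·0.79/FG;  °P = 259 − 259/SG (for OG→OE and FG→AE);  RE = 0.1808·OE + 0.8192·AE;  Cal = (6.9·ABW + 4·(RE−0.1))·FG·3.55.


ABW = (1.078 − 1.038)·131.25·0.79/1.038 = 3.9957
OE = 259 − 259/1.078 = 18.7403 °P
AE = 259 − 259/1.038 = 9.4817 °P
RE = 0.1808·18.7403 + 0.8192·9.4817 = 11.1556 °P
Cal = (6.9·3.9957 + 4·(11.1556−0.1))·1.038·3.55

264.5488 kcal


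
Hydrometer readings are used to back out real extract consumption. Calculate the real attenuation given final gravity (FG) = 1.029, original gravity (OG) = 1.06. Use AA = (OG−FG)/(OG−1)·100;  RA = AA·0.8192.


AA = (1.06 − 1.029)/(1.06 − 1)·100 = 51.6667
RA = 51.6667·0.8192

42.3253 %


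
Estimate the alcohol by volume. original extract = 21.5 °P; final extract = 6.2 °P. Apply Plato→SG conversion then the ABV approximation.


SG = 259/(259 − P);  ABV = (OG − FG)·131.25
OG = 259/(259 − 21.5) = 1.0905
FG = 259/(259 − 6.2) = 1.0245
ABV = (1.0905 − 1.0245)·131.25

8.6626 % ABV


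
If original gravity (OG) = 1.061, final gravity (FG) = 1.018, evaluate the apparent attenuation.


AA = (OG − FG)/(OG − 1) · 100
AA = (1.061 − 1.018)/(1.061 − 1) · 100

70.4918 %


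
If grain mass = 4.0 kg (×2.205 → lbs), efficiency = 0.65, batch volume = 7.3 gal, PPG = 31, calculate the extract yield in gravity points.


points = lbs × PPG × eff / vol
lbs = 4.0 × 2.205 = 8.8200
points = 8.8200 × 31 × 0.65 / 7.3

24.3456 points


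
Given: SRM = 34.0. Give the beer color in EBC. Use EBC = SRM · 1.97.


EBC = 34.0 · 1.97

66.9800 EBC


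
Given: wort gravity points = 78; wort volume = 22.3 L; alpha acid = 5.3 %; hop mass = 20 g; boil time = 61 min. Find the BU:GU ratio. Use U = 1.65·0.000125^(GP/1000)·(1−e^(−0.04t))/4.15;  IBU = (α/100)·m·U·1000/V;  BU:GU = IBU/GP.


U = 1.65·0.000125^(78/1000)·(1−e^(−0.04·61))/4.15 = 0.1800
IBU = (5.3/100)·20·0.1800·1000/22.3 = 8.5584
BU:GU = 8.5584/78

0.1097


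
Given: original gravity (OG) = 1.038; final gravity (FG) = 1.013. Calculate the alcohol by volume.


ABV = (OG − FG) · 131.25
ABV = (1.038 − 1.013) · 131.25

3.2813 % ABV


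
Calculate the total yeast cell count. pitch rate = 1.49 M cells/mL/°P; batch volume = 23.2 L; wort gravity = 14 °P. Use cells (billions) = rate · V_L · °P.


cells = 1.49 · 23.2 · 14

483.9520 billion cells


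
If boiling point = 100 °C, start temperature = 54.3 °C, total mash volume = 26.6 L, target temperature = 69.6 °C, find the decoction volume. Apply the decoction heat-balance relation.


V_dec = V_total·(T_target − T_start)/(T_boil − T_start)
V_dec = 26.6·(69.6 − 54.3)/(100 − 54.3)

8.9055 L


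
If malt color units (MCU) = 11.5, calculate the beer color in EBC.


SRM = 1.4922·MCU^0.6859;  EBC = SRM·1.97
SRM = 1.4922·11.5^0.6859 = 7.9682
EBC = 7.9682·1.97

15.6973 EBC


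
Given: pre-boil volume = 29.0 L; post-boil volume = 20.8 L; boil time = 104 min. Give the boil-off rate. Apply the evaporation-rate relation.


rate = (V_pre − V_post) / (t_min/60)
rate = (29.0 − 20.8) / (104/60)

4.7308 L/hr


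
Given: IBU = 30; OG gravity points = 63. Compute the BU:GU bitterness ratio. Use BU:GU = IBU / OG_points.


BU:GU = 30 / 63

0.4762


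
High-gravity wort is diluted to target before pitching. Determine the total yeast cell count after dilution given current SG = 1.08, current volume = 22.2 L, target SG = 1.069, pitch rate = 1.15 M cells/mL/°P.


V_w = V·((SG_c−1)/(SG_t−1)−1);  °P = 259 − 259/SG_t;  cells = rate·(V+V_w)·°P
V_w = 22.2·((1.08−1)/(1.069−1)−1) = 3.5391
V_final = 22.2 + 3.5391 = 25.7391
°P = 259 − 259/1.069 = 16.7175
cells = 1.15·25.7391·16.7175

494.8378 billion cells


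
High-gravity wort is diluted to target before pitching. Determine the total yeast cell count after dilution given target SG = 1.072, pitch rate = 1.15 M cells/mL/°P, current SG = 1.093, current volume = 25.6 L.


V_w = V·((SG_c−1)/(SG_t−1)−1);  °P = 259 − 259/SG_t;  cells = rate·(V+V_w)·°P
V_w = 25.6·((1.093−1)/(1.072−1)−1) = 7.4667
V_final = 25.6 + 7.4667 = 33.0667
°P = 259 − 259/1.072 = 17.3955
cells = 1.15·33.0667·17.3955

661.4937 billion cells


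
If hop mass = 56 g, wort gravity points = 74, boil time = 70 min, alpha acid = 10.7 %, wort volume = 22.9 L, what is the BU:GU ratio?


U = 1.65·0.000125^(GP/1000)·(1−e^(−0.04t))/4.15;  IBU = (α/100)·m·U·1000/V;  BU:GU = IBU/GP
U = 1.65·0.000125^(74/1000)·(1−e^(−0.04·70))/4.15 = 0.1920
IBU = (10.7/100)·56·0.1920·1000/22.9 = 50.2455
BU:GU = 50.2455/74

0.6790


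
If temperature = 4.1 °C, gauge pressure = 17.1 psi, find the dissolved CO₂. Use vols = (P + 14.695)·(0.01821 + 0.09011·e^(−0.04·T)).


vols = (17.1 + 14.695)·(0.01821 + 0.09011·e^(−0.04·4.1))

3.0107 volumes


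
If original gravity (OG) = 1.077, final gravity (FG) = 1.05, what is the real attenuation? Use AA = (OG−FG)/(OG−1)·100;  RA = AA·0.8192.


AA = (1.077 − 1.05)/(1.077 − 1)·100 = 35.0649
RA = 35.0649·0.8192

28.7252 %


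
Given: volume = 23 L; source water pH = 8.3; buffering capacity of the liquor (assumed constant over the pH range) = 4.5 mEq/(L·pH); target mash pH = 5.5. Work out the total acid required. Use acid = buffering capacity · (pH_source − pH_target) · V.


acid = 4.5 · (8.3 − 5.5) · 23

289.8000 mEq


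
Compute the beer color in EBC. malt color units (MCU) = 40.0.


SRM = 1.4922·MCU^0.6859;  EBC = SRM·1.97
SRM = 1.4922·40.0^0.6859 = 18.7361
EBC = 18.7361·1.97

36.9102 EBC


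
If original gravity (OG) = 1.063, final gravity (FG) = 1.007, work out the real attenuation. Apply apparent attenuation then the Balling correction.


AA = (OG−FG)/(OG−1)·100;  RA = AA·0.8192
AA = (1.063 − 1.007)/(1.063 − 1)·100 = 88.8889
RA = 88.8889·0.8192

72.8178 %


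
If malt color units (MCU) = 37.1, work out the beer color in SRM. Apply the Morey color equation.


SRM = 1.4922 · MCU^0.6859
SRM = 1.4922 · 37.1^0.6859

17.7935 SRM


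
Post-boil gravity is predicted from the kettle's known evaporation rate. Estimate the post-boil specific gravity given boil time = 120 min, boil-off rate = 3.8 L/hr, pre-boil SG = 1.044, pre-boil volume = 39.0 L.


V_post = V_pre − rate·(t/60);  SG_post = 1 + (SG_pre−1)·V_pre/V_post
V_post = 39.0 − 3.8·(120/60) = 31.4000
SG_post = 1 + (1.044 − 1)·39.0/31.4000

1.0546


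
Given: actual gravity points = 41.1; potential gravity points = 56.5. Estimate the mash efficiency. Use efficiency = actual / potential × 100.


efficiency = 41.1 / 56.5 × 100

72.7434 %


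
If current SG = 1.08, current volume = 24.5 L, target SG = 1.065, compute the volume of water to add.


V_water = V·((SG_curr − 1)/(SG_target − 1) − 1)
V_water = 24.5·((1.08 − 1)/(1.065 − 1) − 1)

5.6538 L


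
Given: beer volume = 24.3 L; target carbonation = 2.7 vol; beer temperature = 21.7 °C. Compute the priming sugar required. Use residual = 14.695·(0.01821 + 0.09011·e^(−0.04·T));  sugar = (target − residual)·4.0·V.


residual = 14.695·(0.01821 + 0.09011·e^(−0.04·21.7)) = 0.8235
sugar = (2.7 − 0.8235)·4.0·24.3

182.3989 g


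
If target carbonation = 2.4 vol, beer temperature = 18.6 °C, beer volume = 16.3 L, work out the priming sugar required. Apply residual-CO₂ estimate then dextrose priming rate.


residual = 14.695·(0.01821 + 0.09011·e^(−0.04·T));  sugar = (target − residual)·4.0·V
residual = 14.695·(0.01821 + 0.09011·e^(−0.04·18.6)) = 0.8969
sugar = (2.4 − 0.8969)·4.0·16.3

98.0052 g


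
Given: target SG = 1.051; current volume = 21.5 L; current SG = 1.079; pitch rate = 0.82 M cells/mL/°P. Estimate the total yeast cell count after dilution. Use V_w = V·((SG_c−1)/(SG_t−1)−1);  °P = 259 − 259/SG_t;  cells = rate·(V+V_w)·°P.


V_w = 21.5·((1.079−1)/(1.051−1)−1) = 11.8039
V_final = 21.5 + 11.8039 = 33.3039
°P = 259 − 259/1.051 = 12.5680
cells = 0.82·33.3039·12.5680

343.2231 billion cells


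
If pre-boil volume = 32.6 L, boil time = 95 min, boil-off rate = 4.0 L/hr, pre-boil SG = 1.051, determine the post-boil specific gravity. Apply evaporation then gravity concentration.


V_post = V_pre − rate·(t/60);  SG_post = 1 + (SG_pre−1)·V_pre/V_post
V_post = 32.6 − 4.0·(95/60) = 26.2667
SG_post = 1 + (1.051 − 1)·32.6/26.2667

1.0633


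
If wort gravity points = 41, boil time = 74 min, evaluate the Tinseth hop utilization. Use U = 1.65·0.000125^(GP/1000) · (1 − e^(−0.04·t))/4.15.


bigness = 1.65·0.000125^(41/1000) = 1.1415
boil_factor = (1 − e^(−0.04·74))/4.15 = 0.2285
U = 1.1415 · 0.2285

0.2608


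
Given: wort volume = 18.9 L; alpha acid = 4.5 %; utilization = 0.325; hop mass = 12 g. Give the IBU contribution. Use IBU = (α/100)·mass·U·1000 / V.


IBU = (4.5/100)·12·0.325·1000 / 18.9

9.2857 IBU


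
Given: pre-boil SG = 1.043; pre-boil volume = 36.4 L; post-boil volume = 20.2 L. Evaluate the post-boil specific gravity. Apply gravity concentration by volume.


SG_post = 1 + (SG_pre − 1)·V_pre/V_post
pts_pre = (1.043 − 1)·1000 = 43.0000
pts_post = 43.0000·36.4/20.2 = 77.4851
SG_post = 1 + 77.4851/1000

1.0775


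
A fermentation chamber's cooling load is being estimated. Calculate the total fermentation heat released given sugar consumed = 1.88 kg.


Q = m_sugar · 590 kJ/kg
Q = 1.88 · 590

1109.2000 kJ


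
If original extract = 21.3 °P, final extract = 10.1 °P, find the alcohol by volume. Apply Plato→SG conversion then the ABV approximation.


SG = 259/(259 − P);  ABV = (OG − FG)·131.25
OG = 259/(259 − 21.3) = 1.0896
FG = 259/(259 − 10.1) = 1.0406
ABV = (1.0896 − 1.0406)·131.25

6.4352 % ABV


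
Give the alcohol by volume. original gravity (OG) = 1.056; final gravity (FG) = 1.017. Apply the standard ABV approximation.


ABV = (OG − FG) · 131.25
ABV = (1.056 − 1.017) · 131.25

5.1188 % ABV


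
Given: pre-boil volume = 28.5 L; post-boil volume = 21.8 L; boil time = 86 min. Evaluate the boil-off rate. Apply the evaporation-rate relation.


rate = (V_pre − V_post) / (t_min/60)
rate = (28.5 − 21.8) / (86/60)

4.6744 L/hr


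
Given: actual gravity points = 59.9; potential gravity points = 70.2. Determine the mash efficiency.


efficiency = actual / potential × 100
efficiency = 59.9 / 70.2 × 100

85.3276 %


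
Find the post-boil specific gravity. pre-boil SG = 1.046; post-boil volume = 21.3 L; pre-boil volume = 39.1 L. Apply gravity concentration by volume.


SG_post = 1 + (SG_pre − 1)·V_pre/V_post
pts_pre = (1.046 − 1)·1000 = 46.0000
pts_post = 46.0000·39.1/21.3 = 84.4413
SG_post = 1 + 84.4413/1000

1.0844


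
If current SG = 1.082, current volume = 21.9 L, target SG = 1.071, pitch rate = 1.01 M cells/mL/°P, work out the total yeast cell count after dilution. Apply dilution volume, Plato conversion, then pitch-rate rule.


V_w = V·((SG_c−1)/(SG_t−1)−1);  °P = 259 − 259/SG_t;  cells = rate·(V+V_w)·°P
V_w = 21.9·((1.082−1)/(1.071−1)−1) = 3.3930
V_final = 21.9 + 3.3930 = 25.2930
°P = 259 − 259/1.071 = 17.1699
cells = 1.01·25.2930·17.1699

438.6212 billion cells


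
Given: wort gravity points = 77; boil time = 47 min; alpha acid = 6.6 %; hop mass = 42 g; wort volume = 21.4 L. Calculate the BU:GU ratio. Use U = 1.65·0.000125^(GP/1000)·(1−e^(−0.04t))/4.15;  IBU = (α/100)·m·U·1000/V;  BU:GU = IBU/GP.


U = 1.65·0.000125^(77/1000)·(1−e^(−0.04·47))/4.15 = 0.1687
IBU = (6.6/100)·42·0.1687·1000/21.4 = 21.8459
BU:GU = 21.8459/77

0.2837


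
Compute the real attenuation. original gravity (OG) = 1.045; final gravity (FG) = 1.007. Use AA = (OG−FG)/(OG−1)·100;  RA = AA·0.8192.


AA = (1.045 − 1.007)/(1.045 − 1)·100 = 84.4444
RA = 84.4444·0.8192

69.1769 %


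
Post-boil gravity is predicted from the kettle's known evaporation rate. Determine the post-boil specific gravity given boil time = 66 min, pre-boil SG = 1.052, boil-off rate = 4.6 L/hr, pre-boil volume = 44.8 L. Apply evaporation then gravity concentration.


V_post = V_pre − rate·(t/60);  SG_post = 1 + (SG_pre−1)·V_pre/V_post
V_post = 44.8 − 4.6·(66/60) = 39.7400
SG_post = 1 + (1.052 − 1)·44.8/39.7400

1.0586


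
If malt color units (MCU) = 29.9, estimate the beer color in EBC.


SRM = 1.4922·MCU^0.6859;  EBC = SRM·1.97
SRM = 1.4922·29.9^0.6859 = 15.3458
EBC = 15.3458·1.97

30.2313 EBC


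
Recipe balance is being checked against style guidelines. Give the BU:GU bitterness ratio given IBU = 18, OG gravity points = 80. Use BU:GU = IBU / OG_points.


BU:GU = 18 / 80

0.2250


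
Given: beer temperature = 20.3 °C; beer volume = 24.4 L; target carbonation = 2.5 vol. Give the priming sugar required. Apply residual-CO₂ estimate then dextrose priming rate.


residual = 14.695·(0.01821 + 0.09011·e^(−0.04·T));  sugar = (target − residual)·4.0·V
residual = 14.695·(0.01821 + 0.09011·e^(−0.04·20.3)) = 0.8555
sugar = (2.5 − 0.8555)·4.0·24.4

160.5047 g


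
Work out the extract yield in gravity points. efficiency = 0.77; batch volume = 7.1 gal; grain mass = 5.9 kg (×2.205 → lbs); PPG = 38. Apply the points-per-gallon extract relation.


points = lbs × PPG × eff / vol
lbs = 5.9 × 2.205 = 13.0095
points = 13.0095 × 38 × 0.77 / 7.1

53.6138 points


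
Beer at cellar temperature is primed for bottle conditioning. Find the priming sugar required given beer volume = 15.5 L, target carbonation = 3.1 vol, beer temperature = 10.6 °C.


residual = 14.695·(0.01821 + 0.09011·e^(−0.04·T));  sugar = (target − residual)·4.0·V
residual = 14.695·(0.01821 + 0.09011·e^(−0.04·10.6)) = 1.1342
sugar = (3.1 − 1.1342)·4.0·15.5

121.8819 g


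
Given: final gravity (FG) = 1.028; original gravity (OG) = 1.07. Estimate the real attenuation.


AA = (OG−FG)/(OG−1)·100;  RA = AA·0.8192
AA = (1.07 − 1.028)/(1.07 − 1)·100 = 60.0000
RA = 60.0000·0.8192

49.1520 %


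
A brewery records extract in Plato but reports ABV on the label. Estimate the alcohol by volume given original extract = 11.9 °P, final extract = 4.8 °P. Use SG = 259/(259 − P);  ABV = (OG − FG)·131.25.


OG = 259/(259 − 11.9) = 1.0482
FG = 259/(259 − 4.8) = 1.0189
ABV = (1.0482 − 1.0189)·131.25

3.8425 % ABV


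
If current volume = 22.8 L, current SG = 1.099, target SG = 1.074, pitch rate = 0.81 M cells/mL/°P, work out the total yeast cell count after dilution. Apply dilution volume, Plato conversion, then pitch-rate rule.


V_w = V·((SG_c−1)/(SG_t−1)−1);  °P = 259 − 259/SG_t;  cells = rate·(V+V_w)·°P
V_w = 22.8·((1.099−1)/(1.074−1)−1) = 7.7027
V_final = 22.8 + 7.7027 = 30.5027
°P = 259 − 259/1.074 = 17.8454
cells = 0.81·30.5027·17.8454

440.9106 billion cells


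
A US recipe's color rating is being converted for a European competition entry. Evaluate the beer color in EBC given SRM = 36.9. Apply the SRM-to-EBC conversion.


EBC = SRM · 1.97
EBC = 36.9 · 1.97

72.6930 EBC


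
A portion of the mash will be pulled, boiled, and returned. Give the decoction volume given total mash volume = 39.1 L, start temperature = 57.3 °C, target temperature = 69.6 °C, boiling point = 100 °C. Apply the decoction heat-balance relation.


V_dec = V_total·(T_target − T_start)/(T_boil − T_start)
V_dec = 39.1·(69.6 − 57.3)/(100 − 57.3)

11.2630 L


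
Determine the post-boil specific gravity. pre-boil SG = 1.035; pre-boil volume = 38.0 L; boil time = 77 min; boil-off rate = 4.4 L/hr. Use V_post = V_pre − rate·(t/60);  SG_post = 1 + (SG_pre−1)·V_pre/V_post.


V_post = 38.0 − 4.4·(77/60) = 32.3533
SG_post = 1 + (1.035 − 1)·38.0/32.3533

1.0411


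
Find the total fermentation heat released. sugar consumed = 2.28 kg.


Q = m_sugar · 590 kJ/kg
Q = 2.28 · 590

1345.2000 kJ


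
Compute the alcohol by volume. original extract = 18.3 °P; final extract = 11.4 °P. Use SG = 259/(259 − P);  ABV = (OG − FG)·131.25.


OG = 259/(259 − 18.3) = 1.0760
FG = 259/(259 − 11.4) = 1.0460
ABV = (1.0760 − 1.0460)·131.25

3.9357 % ABV


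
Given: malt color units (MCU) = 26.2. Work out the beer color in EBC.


SRM = 1.4922·MCU^0.6859;  EBC = SRM·1.97
SRM = 1.4922·26.2^0.6859 = 14.0165
EBC = 14.0165·1.97

27.6125 EBC


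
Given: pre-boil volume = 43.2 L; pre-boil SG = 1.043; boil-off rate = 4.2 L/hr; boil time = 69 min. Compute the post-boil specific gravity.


V_post = V_pre − rate·(t/60);  SG_post = 1 + (SG_pre−1)·V_pre/V_post
V_post = 43.2 − 4.2·(69/60) = 38.3700
SG_post = 1 + (1.043 − 1)·43.2/38.3700

1.0484


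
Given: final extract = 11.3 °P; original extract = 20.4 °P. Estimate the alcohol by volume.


SG = 259/(259 − P);  ABV = (OG − FG)·131.25
OG = 259/(259 − 20.4) = 1.0855
FG = 259/(259 − 11.3) = 1.0456
ABV = (1.0855 − 1.0456)·131.25

5.2341 % ABV
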